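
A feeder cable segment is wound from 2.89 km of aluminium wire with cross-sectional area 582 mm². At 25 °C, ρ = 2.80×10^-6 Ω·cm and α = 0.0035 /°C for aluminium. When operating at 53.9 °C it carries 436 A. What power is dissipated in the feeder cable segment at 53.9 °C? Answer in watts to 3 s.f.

29100 W

ρ = 2.80×10^-6 Ω·cm = 2.80×10^-8 Ω·m
A = 582 mm² = 5.820e-04 m²
R₍25₎ = ρL/A = (2.80×10^-8)(2890)/(5.820e-04) = 0.139 Ω
R₍53.9₎ = R₍25₎(1 + αΔT) = 0.139 × (1 + 0.0035×28.9) = 0.1531 Ω
P = I²R = (436)² × 0.1531 = 29100 W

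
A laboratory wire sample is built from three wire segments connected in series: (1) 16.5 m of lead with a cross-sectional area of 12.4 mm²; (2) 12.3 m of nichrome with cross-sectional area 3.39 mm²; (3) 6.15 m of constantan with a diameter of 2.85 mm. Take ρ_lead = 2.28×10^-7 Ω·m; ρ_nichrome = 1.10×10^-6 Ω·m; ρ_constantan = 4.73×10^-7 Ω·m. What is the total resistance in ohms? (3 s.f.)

Seg 1: A = 12.4 mm² = 1.240e-05 m²
R_1 = (2.28×10^-7)(16.5)/(1.240e-05) = 0.3034 Ω
Seg 2: A = 3.39 mm² = 3.390e-06 m²
R_2 = (1.10×10^-6)(12.3)/(3.390e-06) = 3.991 Ω
Seg 3: A = π(d/2)² = π(1.4250e-03 m)² = 6.379e-06 m²
R_3 = (4.73×10^-7)(6.15)/(6.379e-06) = 0.456 Ω
R_total = R_1 + R_2 + R_3 = 4.75 Ω

4.75 Ω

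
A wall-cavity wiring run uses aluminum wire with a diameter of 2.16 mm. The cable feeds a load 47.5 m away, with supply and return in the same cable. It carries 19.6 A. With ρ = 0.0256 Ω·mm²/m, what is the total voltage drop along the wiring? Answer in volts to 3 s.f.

13.0 V

ρ = 0.0256 Ω·mm²/m = 2.56×10^-8 Ω·m
A = π(d/2)² = π(1.0800e-03 m)² = 3.664e-06 m²
Total conductor length (both ways) L = 2 × 47.5 = 95 m
R = ρL/A = (2.56×10^-8)(95)/(3.664e-06) = 0.6637 Ω
V = IR = 19.6 × 0.6637 = 13.0 V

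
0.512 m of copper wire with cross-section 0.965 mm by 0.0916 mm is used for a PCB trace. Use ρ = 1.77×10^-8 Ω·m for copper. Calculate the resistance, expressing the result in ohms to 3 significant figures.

0.103 Ω

A = 0.965 × 0.0916 mm² = 0.0884 mm² = 8.839e-08 m²
R = ρL/A = (1.77×10^-8)(0.512 m)/(8.839e-08 m²) = 0.103 Ω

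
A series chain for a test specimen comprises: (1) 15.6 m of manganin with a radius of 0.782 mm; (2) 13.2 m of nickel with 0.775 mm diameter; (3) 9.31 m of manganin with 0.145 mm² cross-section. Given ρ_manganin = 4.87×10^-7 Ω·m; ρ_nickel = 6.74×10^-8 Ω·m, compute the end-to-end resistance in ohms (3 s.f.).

37.1 Ω

Seg 1: A = πr² = π(7.8200e-04 m)² = 1.921e-06 m²
R_1 = (4.87×10^-7)(15.6)/(1.921e-06) = 3.954 Ω
Seg 2: A = π(d/2)² = π(3.8750e-04 m)² = 4.717e-07 m²
R_2 = (6.74×10^-8)(13.2)/(4.717e-07) = 1.886 Ω
Seg 3: A = 0.145 mm² = 1.450e-07 m²
R_3 = (4.87×10^-7)(9.31)/(1.450e-07) = 31.27 Ω
R_total = R_1 + R_2 + R_3 = 37.1 Ω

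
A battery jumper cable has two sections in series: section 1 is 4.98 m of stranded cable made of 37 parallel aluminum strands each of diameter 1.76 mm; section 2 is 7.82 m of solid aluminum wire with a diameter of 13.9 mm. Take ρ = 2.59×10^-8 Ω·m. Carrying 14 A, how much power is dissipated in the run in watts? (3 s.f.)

Section 1: A_strand = π(8.8000e-04)² = 2.433e-06 m²; R₁ = ρL/(N·A_s) = (2.59×10^-8)(4.98)/(37×2.433e-06) = 0.001433 Ω
Section 2: A = π(d/2)² = π(6.9500e-03 m)² = 1.517e-04 m²
R₂ = (2.59×10^-8)(7.82)/(1.517e-04) = 0.001335 Ω
R = R₁ + R₂ = 0.002768 Ω
P = I²R = (14)² × 0.002768 = 0.542 W

0.542 W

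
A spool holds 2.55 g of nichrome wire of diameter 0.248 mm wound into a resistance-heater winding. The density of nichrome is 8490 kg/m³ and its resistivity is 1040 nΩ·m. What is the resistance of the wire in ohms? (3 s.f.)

ρ = 1040 nΩ·m = 1.04×10^-6 Ω·m
A = π(d/2)² = π(1.2400e-04 m)² = 4.8305e-08 m²
L = m/(density·A) = 0.00255/(8490×4.8305e-08) = 6.218 m
R = ρL/A = (1.04×10^-6)(6.218)/(4.8305e-08) = 134 Ω

134 Ω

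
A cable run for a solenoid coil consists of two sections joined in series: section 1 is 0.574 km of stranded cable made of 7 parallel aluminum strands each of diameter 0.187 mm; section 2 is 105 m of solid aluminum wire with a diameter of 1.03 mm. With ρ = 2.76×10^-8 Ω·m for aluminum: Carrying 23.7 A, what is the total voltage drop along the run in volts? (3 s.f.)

2040 V

Section 1: A_strand = π(9.3500e-05)² = 2.746e-08 m²; R₁ = ρL/(N·A_s) = (2.76×10^-8)(574)/(7×2.746e-08) = 82.4 Ω
Section 2: A = π(d/2)² = π(5.1500e-04 m)² = 8.332e-07 m²
R₂ = (2.76×10^-8)(105)/(8.332e-07) = 3.478 Ω
R = R₁ + R₂ = 85.88 Ω
V = IR = 23.7 × 85.88 = 2040 V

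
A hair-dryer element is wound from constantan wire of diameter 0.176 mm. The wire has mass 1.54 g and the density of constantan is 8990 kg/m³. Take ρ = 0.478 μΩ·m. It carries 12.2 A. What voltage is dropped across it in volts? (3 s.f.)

1690 V

ρ = 0.478 μΩ·m = 4.78×10^-7 Ω·m
A = π(d/2)² = π(8.8000e-05 m)² = 2.4328e-08 m²
L = m/(density·A) = 0.00154/(8990×2.4328e-08) = 7.041 m
R = ρL/A = (4.78×10^-7)(7.041)/(2.4328e-08) = 138.3 Ω
V = IR = 12.2 × 138.3 = 1690 V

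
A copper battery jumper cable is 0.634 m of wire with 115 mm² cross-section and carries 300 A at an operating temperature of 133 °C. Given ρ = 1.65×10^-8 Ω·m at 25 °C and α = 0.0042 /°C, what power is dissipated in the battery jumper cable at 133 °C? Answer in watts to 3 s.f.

A = 115 mm² = 1.150e-04 m²
R₍25₎ = ρL/A = (1.65×10^-8)(0.634)/(1.150e-04) = 9.097×10^-5 Ω
R₍133₎ = R₍25₎(1 + αΔT) = 9.097×10^-5 × (1 + 0.0042×108) = 1.322×10^-4 Ω
P = I²R = (300)² × 1.322×10^-4 = 11.9 W

11.9 W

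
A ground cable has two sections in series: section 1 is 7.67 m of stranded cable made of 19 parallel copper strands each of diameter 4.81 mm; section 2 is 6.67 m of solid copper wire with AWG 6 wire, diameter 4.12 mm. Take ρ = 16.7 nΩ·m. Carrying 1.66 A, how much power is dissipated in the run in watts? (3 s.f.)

ρ = 16.7 nΩ·m = 1.67×10^-8 Ω·m
Section 1: A_strand = π(2.4050e-03)² = 1.817e-05 m²; R₁ = ρL/(N·A_s) = (1.67×10^-8)(7.67)/(19×1.817e-05) = 3.710×10^-4 Ω
Section 2: A = π(4.12/2 mm)² = π(2.0600e-03 m)² = 1.333e-05 m²
R₂ = (1.67×10^-8)(6.67)/(1.333e-05) = 0.008355 Ω
R = R₁ + R₂ = 0.008726 Ω
P = I²R = (1.66)² × 0.008726 = 0.0240 W

0.0240 W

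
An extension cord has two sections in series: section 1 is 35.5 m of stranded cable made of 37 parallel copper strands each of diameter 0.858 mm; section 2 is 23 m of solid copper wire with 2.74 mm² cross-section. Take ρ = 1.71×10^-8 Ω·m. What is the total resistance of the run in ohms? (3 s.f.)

Section 1: A_strand = π(4.2900e-04)² = 5.782e-07 m²; R₁ = ρL/(N·A_s) = (1.71×10^-8)(35.5)/(37×5.782e-07) = 0.02838 Ω
Section 2: A = 2.74 mm² = 2.740e-06 m²
R₂ = (1.71×10^-8)(23)/(2.740e-06) = 0.1435 Ω
R = R₁ + R₂ = 0.172 Ω

0.172 Ω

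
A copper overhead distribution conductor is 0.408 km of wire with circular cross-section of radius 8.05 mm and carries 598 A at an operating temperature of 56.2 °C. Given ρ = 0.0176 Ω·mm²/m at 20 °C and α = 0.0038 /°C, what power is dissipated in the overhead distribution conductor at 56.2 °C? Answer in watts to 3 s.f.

ρ = 0.0176 Ω·mm²/m = 1.76×10^-8 Ω·m
A = πr² = π(8.0500e-03 m)² = 2.036e-04 m²
R₍20₎ = ρL/A = (1.76×10^-8)(408)/(2.036e-04) = 0.03527 Ω
R₍56.2₎ = R₍20₎(1 + αΔT) = 0.03527 × (1 + 0.0038×36.2) = 0.04012 Ω
P = I²R = (598)² × 0.04012 = 14300 W

14300 W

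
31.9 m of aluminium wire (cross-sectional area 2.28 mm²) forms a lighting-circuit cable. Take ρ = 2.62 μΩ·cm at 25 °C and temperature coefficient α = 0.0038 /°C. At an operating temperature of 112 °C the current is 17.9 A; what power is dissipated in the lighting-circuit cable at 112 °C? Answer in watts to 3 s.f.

156 W

ρ = 2.62 μΩ·cm = 2.62×10^-8 Ω·m
A = 2.28 mm² = 2.280e-06 m²
R₍25₎ = ρL/A = (2.62×10^-8)(31.9)/(2.280e-06) = 0.3666 Ω
R₍112₎ = R₍25₎(1 + αΔT) = 0.3666 × (1 + 0.0038×87) = 0.4878 Ω
P = I²R = (17.9)² × 0.4878 = 156 W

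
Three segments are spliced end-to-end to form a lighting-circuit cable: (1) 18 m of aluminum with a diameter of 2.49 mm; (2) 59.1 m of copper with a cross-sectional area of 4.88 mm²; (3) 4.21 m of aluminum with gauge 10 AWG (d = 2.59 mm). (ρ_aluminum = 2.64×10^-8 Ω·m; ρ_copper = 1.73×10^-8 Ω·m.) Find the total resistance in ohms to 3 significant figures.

Seg 1: A = π(d/2)² = π(1.2450e-03 m)² = 4.870e-06 m²
R_1 = (2.64×10^-8)(18)/(4.870e-06) = 0.09759 Ω
Seg 2: A = 4.88 mm² = 4.880e-06 m²
R_2 = (1.73×10^-8)(59.1)/(4.880e-06) = 0.2095 Ω
Seg 3: A = π(2.59/2 mm)² = π(1.2950e-03 m)² = 5.269e-06 m²
R_3 = (2.64×10^-8)(4.21)/(5.269e-06) = 0.0211 Ω
R_total = R_1 + R_2 + R_3 = 0.328 Ω

0.328 Ω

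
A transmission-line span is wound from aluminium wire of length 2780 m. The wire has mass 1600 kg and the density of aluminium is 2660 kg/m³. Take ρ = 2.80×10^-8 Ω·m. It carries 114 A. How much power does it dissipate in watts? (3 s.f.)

4680 W

A = m/(density·L) = 1600/(2660×2780) = 2.1637e-04 m²
R = ρL/A = (2.80×10^-8)(2780)/(2.1637e-04) = 0.3598 Ω
P = I²R = (114)² × 0.3598 = 4680 W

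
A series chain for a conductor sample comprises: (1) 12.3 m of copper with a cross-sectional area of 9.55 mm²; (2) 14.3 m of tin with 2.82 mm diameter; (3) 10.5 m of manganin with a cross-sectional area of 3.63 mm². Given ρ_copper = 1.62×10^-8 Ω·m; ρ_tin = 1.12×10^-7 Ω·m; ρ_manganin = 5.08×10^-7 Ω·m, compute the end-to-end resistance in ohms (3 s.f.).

1.75 Ω

Seg 1: A = 9.55 mm² = 9.550e-06 m²
R_1 = (1.62×10^-8)(12.3)/(9.550e-06) = 0.02086 Ω
Seg 2: A = π(d/2)² = π(1.4100e-03 m)² = 6.246e-06 m²
R_2 = (1.12×10^-7)(14.3)/(6.246e-06) = 0.2564 Ω
Seg 3: A = 3.63 mm² = 3.630e-06 m²
R_3 = (5.08×10^-7)(10.5)/(3.630e-06) = 1.469 Ω
R_total = R_1 + R_2 + R_3 = 1.75 Ω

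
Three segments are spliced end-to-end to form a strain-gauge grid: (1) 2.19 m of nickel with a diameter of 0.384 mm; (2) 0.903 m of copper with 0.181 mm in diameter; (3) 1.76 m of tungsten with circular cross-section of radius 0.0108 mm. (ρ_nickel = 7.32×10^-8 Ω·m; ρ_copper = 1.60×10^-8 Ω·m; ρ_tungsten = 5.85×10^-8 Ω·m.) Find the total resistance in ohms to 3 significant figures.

Seg 1: A = π(d/2)² = π(1.9200e-04 m)² = 1.158e-07 m²
R_1 = (7.32×10^-8)(2.19)/(1.158e-07) = 1.384 Ω
Seg 2: A = π(d/2)² = π(9.0500e-05 m)² = 2.573e-08 m²
R_2 = (1.60×10^-8)(0.903)/(2.573e-08) = 0.5615 Ω
Seg 3: A = πr² = π(1.0800e-05 m)² = 3.664e-10 m²
R_3 = (5.85×10^-8)(1.76)/(3.664e-10) = 281 Ω
R_total = R_1 + R_2 + R_3 = 283 Ω

283 Ω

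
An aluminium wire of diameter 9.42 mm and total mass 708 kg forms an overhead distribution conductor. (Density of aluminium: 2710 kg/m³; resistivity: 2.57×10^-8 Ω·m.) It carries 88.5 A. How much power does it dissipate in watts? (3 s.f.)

A = π(d/2)² = π(4.7100e-03 m)² = 6.9693e-05 m²
L = m/(density·A) = 708/(2710×6.9693e-05) = 3749 m
R = ρL/A = (2.57×10^-8)(3749)/(6.9693e-05) = 1.382 Ω
P = I²R = (88.5)² × 1.382 = 10800 W

10800 W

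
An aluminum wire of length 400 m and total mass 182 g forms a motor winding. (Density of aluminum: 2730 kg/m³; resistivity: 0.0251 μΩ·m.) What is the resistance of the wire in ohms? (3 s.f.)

60.2 Ω

ρ = 0.0251 μΩ·m = 2.51×10^-8 Ω·m
A = m/(density·L) = 0.182/(2730×400) = 1.6667e-07 m²
R = ρL/A = (2.51×10^-8)(400)/(1.6667e-07) = 60.2 Ω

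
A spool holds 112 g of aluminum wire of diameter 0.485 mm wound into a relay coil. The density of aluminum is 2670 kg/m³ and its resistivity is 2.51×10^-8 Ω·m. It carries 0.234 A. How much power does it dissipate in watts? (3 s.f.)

A = π(d/2)² = π(2.4250e-04 m)² = 1.8475e-07 m²
L = m/(density·A) = 0.112/(2670×1.8475e-07) = 227.1 m
R = ρL/A = (2.51×10^-8)(227.1)/(1.8475e-07) = 30.85 Ω
P = I²R = (0.234)² × 30.85 = 1.69 W

1.69 W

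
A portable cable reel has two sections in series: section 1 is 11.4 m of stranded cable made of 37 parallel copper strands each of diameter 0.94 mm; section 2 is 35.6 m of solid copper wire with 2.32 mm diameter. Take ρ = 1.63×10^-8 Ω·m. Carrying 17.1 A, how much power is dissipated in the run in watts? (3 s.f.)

Section 1: A_strand = π(4.7000e-04)² = 6.940e-07 m²; R₁ = ρL/(N·A_s) = (1.63×10^-8)(11.4)/(37×6.940e-07) = 0.007237 Ω
Section 2: A = π(d/2)² = π(1.1600e-03 m)² = 4.227e-06 m²
R₂ = (1.63×10^-8)(35.6)/(4.227e-06) = 0.1373 Ω
R = R₁ + R₂ = 0.1445 Ω
P = I²R = (17.1)² × 0.1445 = 42.3 W

42.3 W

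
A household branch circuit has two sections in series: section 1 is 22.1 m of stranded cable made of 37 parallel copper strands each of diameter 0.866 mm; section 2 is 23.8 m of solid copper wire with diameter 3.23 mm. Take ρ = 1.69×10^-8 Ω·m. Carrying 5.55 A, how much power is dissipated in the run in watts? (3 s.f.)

2.04 W

Section 1: A_strand = π(4.3300e-04)² = 5.890e-07 m²; R₁ = ρL/(N·A_s) = (1.69×10^-8)(22.1)/(37×5.890e-07) = 0.01714 Ω
Section 2: A = π(d/2)² = π(1.6150e-03 m)² = 8.194e-06 m²
R₂ = (1.69×10^-8)(23.8)/(8.194e-06) = 0.04909 Ω
R = R₁ + R₂ = 0.06622 Ω
P = I²R = (5.55)² × 0.06622 = 2.04 W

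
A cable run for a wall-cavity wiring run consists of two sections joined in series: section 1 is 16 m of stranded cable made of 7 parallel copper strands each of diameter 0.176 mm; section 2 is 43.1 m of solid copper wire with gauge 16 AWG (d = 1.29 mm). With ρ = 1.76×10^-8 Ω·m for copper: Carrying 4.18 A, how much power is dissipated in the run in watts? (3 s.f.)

39.0 W

Section 1: A_strand = π(8.8000e-05)² = 2.433e-08 m²; R₁ = ρL/(N·A_s) = (1.76×10^-8)(16)/(7×2.433e-08) = 1.654 Ω
Section 2: A = π(1.29/2 mm)² = π(6.4500e-04 m)² = 1.307e-06 m²
R₂ = (1.76×10^-8)(43.1)/(1.307e-06) = 0.5804 Ω
R = R₁ + R₂ = 2.234 Ω
P = I²R = (4.18)² × 2.234 = 39.0 W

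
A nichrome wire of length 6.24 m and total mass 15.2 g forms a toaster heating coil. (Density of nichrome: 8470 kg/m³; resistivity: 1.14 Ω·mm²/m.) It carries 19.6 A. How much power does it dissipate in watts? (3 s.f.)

9500 W

ρ = 1.14 Ω·mm²/m = 1.14×10^-6 Ω·m
A = m/(density·L) = 0.0152/(8470×6.24) = 2.8759e-07 m²
R = ρL/A = (1.14×10^-6)(6.24)/(2.8759e-07) = 24.74 Ω
P = I²R = (19.6)² × 24.74 = 9500 W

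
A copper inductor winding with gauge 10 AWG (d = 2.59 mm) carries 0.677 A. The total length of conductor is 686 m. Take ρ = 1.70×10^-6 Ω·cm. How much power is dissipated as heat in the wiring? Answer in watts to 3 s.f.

ρ = 1.70×10^-6 Ω·cm = 1.70×10^-8 Ω·m
A = π(2.59/2 mm)² = π(1.2950e-03 m)² = 5.269e-06 m²
R = ρL/A = (1.70×10^-8)(686)/(5.269e-06) = 2.214 Ω
P = I²R = (0.677)² × 2.214 = 1.01 W

1.01 W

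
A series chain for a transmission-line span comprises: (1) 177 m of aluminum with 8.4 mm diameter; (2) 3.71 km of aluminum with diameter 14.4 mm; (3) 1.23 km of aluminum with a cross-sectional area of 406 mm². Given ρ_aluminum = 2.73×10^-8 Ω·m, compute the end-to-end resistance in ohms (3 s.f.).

0.792 Ω

Seg 1: A = π(d/2)² = π(4.2000e-03 m)² = 5.542e-05 m²
R_1 = (2.73×10^-8)(177)/(5.542e-05) = 0.08719 Ω
Seg 2: A = π(d/2)² = π(7.2000e-03 m)² = 1.629e-04 m²
R_2 = (2.73×10^-8)(3710)/(1.629e-04) = 0.6219 Ω
Seg 3: A = 406 mm² = 4.060e-04 m²
R_3 = (2.73×10^-8)(1230)/(4.060e-04) = 0.08271 Ω
R_total = R_1 + R_2 + R_3 = 0.792 Ω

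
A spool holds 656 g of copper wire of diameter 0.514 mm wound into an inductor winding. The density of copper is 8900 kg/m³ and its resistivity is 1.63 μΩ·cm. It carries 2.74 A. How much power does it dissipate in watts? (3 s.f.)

ρ = 1.63 μΩ·cm = 1.63×10^-8 Ω·m
A = π(d/2)² = π(2.5700e-04 m)² = 2.0750e-07 m²
L = m/(density·A) = 0.656/(8900×2.0750e-07) = 355.2 m
R = ρL/A = (1.63×10^-8)(355.2)/(2.0750e-07) = 27.9 Ω
P = I²R = (2.74)² × 27.9 = 209 W

209 W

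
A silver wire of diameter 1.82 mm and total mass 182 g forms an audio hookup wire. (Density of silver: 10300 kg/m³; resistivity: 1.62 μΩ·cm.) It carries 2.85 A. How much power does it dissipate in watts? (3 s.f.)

ρ = 1.62 μΩ·cm = 1.62×10^-8 Ω·m
A = π(d/2)² = π(9.1000e-04 m)² = 2.6016e-06 m²
L = m/(density·A) = 0.182/(10300×2.6016e-06) = 6.792 m
R = ρL/A = (1.62×10^-8)(6.792)/(2.6016e-06) = 0.04229 Ω
P = I²R = (2.85)² × 0.04229 = 0.344 W

0.344 W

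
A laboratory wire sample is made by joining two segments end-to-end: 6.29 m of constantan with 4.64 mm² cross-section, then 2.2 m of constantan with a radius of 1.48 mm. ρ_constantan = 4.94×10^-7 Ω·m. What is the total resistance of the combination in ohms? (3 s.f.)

Segment 1: A = 4.64 mm² = 4.640e-06 m²
R₁ = ρL/A = (4.94×10^-7)(6.29)/(4.640e-06) = 0.6697 Ω
Segment 2: A = πr² = π(1.4800e-03 m)² = 6.881e-06 m²
R₂ = (4.94×10^-7)(2.2)/(6.881e-06) = 0.1579 Ω
R = R₁ + R₂ = 0.828 Ω

0.828 Ω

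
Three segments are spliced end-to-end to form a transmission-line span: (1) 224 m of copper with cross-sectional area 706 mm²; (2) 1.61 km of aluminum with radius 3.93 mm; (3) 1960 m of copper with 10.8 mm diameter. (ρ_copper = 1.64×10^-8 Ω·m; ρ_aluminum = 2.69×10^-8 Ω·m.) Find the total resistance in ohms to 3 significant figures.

1.25 Ω

Seg 1: A = 706 mm² = 7.060e-04 m²
R_1 = (1.64×10^-8)(224)/(7.060e-04) = 0.005203 Ω
Seg 2: A = πr² = π(3.9300e-03 m)² = 4.852e-05 m²
R_2 = (2.69×10^-8)(1610)/(4.852e-05) = 0.8926 Ω
Seg 3: A = π(d/2)² = π(5.4000e-03 m)² = 9.161e-05 m²
R_3 = (1.64×10^-8)(1960)/(9.161e-05) = 0.3509 Ω
R_total = R_1 + R_2 + R_3 = 1.25 Ω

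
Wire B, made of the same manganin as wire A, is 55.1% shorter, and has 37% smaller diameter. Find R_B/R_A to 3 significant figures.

1.13

R ∝ L/d², so R_B/R_A = (1 − 55.1/100) × (1 − 37/100)⁻²
= 0.449 × 2.519 = 1.13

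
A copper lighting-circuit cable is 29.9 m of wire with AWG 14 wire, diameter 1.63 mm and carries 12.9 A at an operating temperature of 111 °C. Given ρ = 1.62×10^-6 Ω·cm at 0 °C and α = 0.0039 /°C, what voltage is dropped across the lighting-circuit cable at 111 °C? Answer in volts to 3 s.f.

4.29 V

ρ = 1.62×10^-6 Ω·cm = 1.62×10^-8 Ω·m
A = π(1.63/2 mm)² = π(8.1500e-04 m)² = 2.087e-06 m²
R₍0₎ = ρL/A = (1.62×10^-8)(29.9)/(2.087e-06) = 0.2321 Ω
R₍111₎ = R₍0₎(1 + αΔT) = 0.2321 × (1 + 0.0039×111) = 0.3326 Ω
V = IR = 12.9 × 0.3326 = 4.29 V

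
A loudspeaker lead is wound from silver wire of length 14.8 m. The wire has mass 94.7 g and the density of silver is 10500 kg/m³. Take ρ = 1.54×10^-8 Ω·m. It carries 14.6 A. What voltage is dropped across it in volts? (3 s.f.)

A = m/(density·L) = 0.0947/(10500×14.8) = 6.0940e-07 m²
R = ρL/A = (1.54×10^-8)(14.8)/(6.0940e-07) = 0.374 Ω
V = IR = 14.6 × 0.374 = 5.46 V

5.46 V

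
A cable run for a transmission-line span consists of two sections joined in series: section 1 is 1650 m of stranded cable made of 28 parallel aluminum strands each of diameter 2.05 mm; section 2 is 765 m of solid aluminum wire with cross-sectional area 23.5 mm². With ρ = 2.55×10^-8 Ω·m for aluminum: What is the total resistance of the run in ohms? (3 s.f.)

Section 1: A_strand = π(1.0250e-03)² = 3.301e-06 m²; R₁ = ρL/(N·A_s) = (2.55×10^-8)(1650)/(28×3.301e-06) = 0.4553 Ω
Section 2: A = 23.5 mm² = 2.350e-05 m²
R₂ = (2.55×10^-8)(765)/(2.350e-05) = 0.8301 Ω
R = R₁ + R₂ = 1.29 Ω

1.29 Ω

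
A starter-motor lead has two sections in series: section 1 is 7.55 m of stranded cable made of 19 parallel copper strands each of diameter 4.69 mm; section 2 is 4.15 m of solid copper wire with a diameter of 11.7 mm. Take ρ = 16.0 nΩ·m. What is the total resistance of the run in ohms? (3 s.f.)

9.86×10^-4 Ω

ρ = 16.0 nΩ·m = 1.60×10^-8 Ω·m
Section 1: A_strand = π(2.3450e-03)² = 1.728e-05 m²; R₁ = ρL/(N·A_s) = (1.60×10^-8)(7.55)/(19×1.728e-05) = 3.680×10^-4 Ω
Section 2: A = π(d/2)² = π(5.8500e-03 m)² = 1.075e-04 m²
R₂ = (1.60×10^-8)(4.15)/(1.075e-04) = 6.176×10^-4 Ω
R = R₁ + R₂ = 9.86×10^-4 Ω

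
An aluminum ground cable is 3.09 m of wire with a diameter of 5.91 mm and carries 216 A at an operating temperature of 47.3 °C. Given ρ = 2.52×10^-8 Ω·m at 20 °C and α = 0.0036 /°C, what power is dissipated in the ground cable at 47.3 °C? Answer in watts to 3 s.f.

A = π(d/2)² = π(2.9550e-03 m)² = 2.743e-05 m²
R₍20₎ = ρL/A = (2.52×10^-8)(3.09)/(2.743e-05) = 0.002839 Ω
R₍47.3₎ = R₍20₎(1 + αΔT) = 0.002839 × (1 + 0.0036×27.3) = 0.003118 Ω
P = I²R = (216)² × 0.003118 = 145 W

145 W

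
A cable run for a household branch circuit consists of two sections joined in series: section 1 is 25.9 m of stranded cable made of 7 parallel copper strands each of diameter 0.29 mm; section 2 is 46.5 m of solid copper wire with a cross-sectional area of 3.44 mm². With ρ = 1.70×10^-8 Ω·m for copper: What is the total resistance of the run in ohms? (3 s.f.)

1.18 Ω

Section 1: A_strand = π(1.4500e-04)² = 6.605e-08 m²; R₁ = ρL/(N·A_s) = (1.70×10^-8)(25.9)/(7×6.605e-08) = 0.9523 Ω
Section 2: A = 3.44 mm² = 3.440e-06 m²
R₂ = (1.70×10^-8)(46.5)/(3.440e-06) = 0.2298 Ω
R = R₁ + R₂ = 1.18 Ω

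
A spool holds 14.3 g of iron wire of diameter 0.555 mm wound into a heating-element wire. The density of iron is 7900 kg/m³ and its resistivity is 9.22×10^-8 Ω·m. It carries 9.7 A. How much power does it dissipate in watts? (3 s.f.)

268 W

A = π(d/2)² = π(2.7750e-04 m)² = 2.4192e-07 m²
L = m/(density·A) = 0.0143/(7900×2.4192e-07) = 7.482 m
R = ρL/A = (9.22×10^-8)(7.482)/(2.4192e-07) = 2.852 Ω
P = I²R = (9.7)² × 2.852 = 268 W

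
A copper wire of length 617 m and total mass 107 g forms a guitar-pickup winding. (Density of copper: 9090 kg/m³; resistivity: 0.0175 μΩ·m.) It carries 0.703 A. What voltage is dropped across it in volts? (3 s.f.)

ρ = 0.0175 μΩ·m = 1.75×10^-8 Ω·m
A = m/(density·L) = 0.107/(9090×617) = 1.9078e-08 m²
R = ρL/A = (1.75×10^-8)(617)/(1.9078e-08) = 566 Ω
V = IR = 0.703 × 566 = 398 V

398 V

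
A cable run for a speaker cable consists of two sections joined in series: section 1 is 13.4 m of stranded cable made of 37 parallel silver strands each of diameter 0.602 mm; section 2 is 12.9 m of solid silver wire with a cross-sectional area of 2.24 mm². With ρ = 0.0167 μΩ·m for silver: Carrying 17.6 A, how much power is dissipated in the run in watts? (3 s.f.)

36.4 W

ρ = 0.0167 μΩ·m = 1.67×10^-8 Ω·m
Section 1: A_strand = π(3.0100e-04)² = 2.846e-07 m²; R₁ = ρL/(N·A_s) = (1.67×10^-8)(13.4)/(37×2.846e-07) = 0.02125 Ω
Section 2: A = 2.24 mm² = 2.240e-06 m²
R₂ = (1.67×10^-8)(12.9)/(2.240e-06) = 0.09617 Ω
R = R₁ + R₂ = 0.1174 Ω
P = I²R = (17.6)² × 0.1174 = 36.4 W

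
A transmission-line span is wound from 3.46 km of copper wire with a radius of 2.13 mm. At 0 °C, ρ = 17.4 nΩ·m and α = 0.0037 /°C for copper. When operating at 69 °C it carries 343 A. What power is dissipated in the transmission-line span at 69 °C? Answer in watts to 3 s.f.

ρ = 17.4 nΩ·m = 1.74×10^-8 Ω·m
A = πr² = π(2.1300e-03 m)² = 1.425e-05 m²
R₍0₎ = ρL/A = (1.74×10^-8)(3460)/(1.425e-05) = 4.224 Ω
R₍69₎ = R₍0₎(1 + αΔT) = 4.224 × (1 + 0.0037×69) = 5.302 Ω
P = I²R = (343)² × 5.302 = 6.24×10^5 W

6.24×10^5 W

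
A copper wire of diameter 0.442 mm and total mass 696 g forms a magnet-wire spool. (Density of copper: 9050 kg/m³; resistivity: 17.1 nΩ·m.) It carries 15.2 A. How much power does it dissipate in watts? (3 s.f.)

ρ = 17.1 nΩ·m = 1.71×10^-8 Ω·m
A = π(d/2)² = π(2.2100e-04 m)² = 1.5344e-07 m²
L = m/(density·A) = 0.696/(9050×1.5344e-07) = 501.2 m
R = ρL/A = (1.71×10^-8)(501.2)/(1.5344e-07) = 55.86 Ω
P = I²R = (15.2)² × 55.86 = 12900 W

12900 W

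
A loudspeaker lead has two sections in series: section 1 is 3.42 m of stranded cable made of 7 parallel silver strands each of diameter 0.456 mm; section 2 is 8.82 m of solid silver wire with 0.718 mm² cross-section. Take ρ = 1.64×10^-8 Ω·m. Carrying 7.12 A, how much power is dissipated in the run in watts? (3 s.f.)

Section 1: A_strand = π(2.2800e-04)² = 1.633e-07 m²; R₁ = ρL/(N·A_s) = (1.64×10^-8)(3.42)/(7×1.633e-07) = 0.04906 Ω
Section 2: A = 0.718 mm² = 7.180e-07 m²
R₂ = (1.64×10^-8)(8.82)/(7.180e-07) = 0.2015 Ω
R = R₁ + R₂ = 0.2505 Ω
P = I²R = (7.12)² × 0.2505 = 12.7 W

12.7 W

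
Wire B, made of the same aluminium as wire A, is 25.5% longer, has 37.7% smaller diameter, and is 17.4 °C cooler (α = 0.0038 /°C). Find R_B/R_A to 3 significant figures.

R ∝ ρL/d² with ρ ∝ (1+αΔT), so R_B/R_A = (1 + 25.5/100) × (1 − 37.7/100)⁻² × (1 − 0.0038×17.4)
= 1.255 × 2.576 × 0.9339 = 3.02

3.02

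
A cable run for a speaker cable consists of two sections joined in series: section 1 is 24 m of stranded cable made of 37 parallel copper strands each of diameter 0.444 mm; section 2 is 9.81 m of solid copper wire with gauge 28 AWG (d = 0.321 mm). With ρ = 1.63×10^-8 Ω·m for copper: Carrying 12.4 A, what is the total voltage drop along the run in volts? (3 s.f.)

25.3 V

Section 1: A_strand = π(2.2200e-04)² = 1.548e-07 m²; R₁ = ρL/(N·A_s) = (1.63×10^-8)(24)/(37×1.548e-07) = 0.06829 Ω
Section 2: A = π(0.321/2 mm)² = π(1.6050e-04 m)² = 8.093e-08 m²
R₂ = (1.63×10^-8)(9.81)/(8.093e-08) = 1.976 Ω
R = R₁ + R₂ = 2.044 Ω
V = IR = 12.4 × 2.044 = 25.3 V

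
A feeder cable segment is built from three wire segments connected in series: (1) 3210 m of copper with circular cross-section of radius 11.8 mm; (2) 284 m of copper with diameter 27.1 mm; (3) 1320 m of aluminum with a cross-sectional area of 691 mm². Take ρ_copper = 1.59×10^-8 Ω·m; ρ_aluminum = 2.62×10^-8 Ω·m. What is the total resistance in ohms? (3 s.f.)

Seg 1: A = πr² = π(1.1800e-02 m)² = 4.374e-04 m²
R_1 = (1.59×10^-8)(3210)/(4.374e-04) = 0.1167 Ω
Seg 2: A = π(d/2)² = π(1.3550e-02 m)² = 5.768e-04 m²
R_2 = (1.59×10^-8)(284)/(5.768e-04) = 0.007829 Ω
Seg 3: A = 691 mm² = 6.910e-04 m²
R_3 = (2.62×10^-8)(1320)/(6.910e-04) = 0.05005 Ω
R_total = R_1 + R_2 + R_3 = 0.175 Ω

0.175 Ω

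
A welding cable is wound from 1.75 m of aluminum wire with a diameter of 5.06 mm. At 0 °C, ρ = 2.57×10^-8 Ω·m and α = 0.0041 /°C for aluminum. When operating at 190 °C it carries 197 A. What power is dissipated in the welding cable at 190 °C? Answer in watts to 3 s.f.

A = π(d/2)² = π(2.5300e-03 m)² = 2.011e-05 m²
R₍0₎ = ρL/A = (2.57×10^-8)(1.75)/(2.011e-05) = 0.002237 Ω
R₍190₎ = R₍0₎(1 + αΔT) = 0.002237 × (1 + 0.0041×190) = 0.003979 Ω
P = I²R = (197)² × 0.003979 = 154 W

154 W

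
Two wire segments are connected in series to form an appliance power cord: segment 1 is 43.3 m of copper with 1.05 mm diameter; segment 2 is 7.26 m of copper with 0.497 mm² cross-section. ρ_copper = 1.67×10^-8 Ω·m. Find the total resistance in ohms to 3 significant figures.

Segment 1: A = π(d/2)² = π(5.2500e-04 m)² = 8.659e-07 m²
R₁ = ρL/A = (1.67×10^-8)(43.3)/(8.659e-07) = 0.8351 Ω
Segment 2: A = 0.497 mm² = 4.970e-07 m²
R₂ = (1.67×10^-8)(7.26)/(4.970e-07) = 0.2439 Ω
R = R₁ + R₂ = 1.08 Ω

1.08 Ω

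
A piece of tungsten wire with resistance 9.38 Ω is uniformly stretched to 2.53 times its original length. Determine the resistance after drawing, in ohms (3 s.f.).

Volume constant ⇒ A' = A/k with k = 2.53. R' = ρ(kL)/(A/k) = k²R.
R' = 6.401 × 9.38 = 60.0 Ω

60.0 Ω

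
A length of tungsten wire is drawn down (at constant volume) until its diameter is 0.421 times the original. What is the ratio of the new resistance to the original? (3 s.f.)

Volume constant ⇒ L' = L/r² with r = 0.421. R' = ρL'/A' = ρ(L/r²)/(πr²d₀²/4) = R/r⁴.
Factor = 31.8

31.8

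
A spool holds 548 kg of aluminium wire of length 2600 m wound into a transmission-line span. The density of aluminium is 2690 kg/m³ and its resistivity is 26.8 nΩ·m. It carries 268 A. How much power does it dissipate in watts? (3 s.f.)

63900 W

ρ = 26.8 nΩ·m = 2.68×10^-8 Ω·m
A = m/(density·L) = 548/(2690×2600) = 7.8353e-05 m²
R = ρL/A = (2.68×10^-8)(2600)/(7.8353e-05) = 0.8893 Ω
P = I²R = (268)² × 0.8893 = 63900 W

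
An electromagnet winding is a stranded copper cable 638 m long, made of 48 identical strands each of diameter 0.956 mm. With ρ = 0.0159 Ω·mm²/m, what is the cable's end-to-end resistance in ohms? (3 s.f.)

ρ = 0.0159 Ω·mm²/m = 1.59×10^-8 Ω·m
A_strand = π(4.7800e-04 m)² = 7.178e-07 m²
R_strand = ρL/A = (1.59×10^-8)(638)/(7.178e-07) = 14.13 Ω
R_total = R_strand/N = 14.13/48 = 0.294 Ω

0.294 Ω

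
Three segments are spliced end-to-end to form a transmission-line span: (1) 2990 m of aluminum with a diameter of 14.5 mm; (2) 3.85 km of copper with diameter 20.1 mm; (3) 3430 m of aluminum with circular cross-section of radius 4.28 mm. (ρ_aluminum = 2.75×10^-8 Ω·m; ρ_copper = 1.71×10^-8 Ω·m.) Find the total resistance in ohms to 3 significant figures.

Seg 1: A = π(d/2)² = π(7.2500e-03 m)² = 1.651e-04 m²
R_1 = (2.75×10^-8)(2990)/(1.651e-04) = 0.4979 Ω
Seg 2: A = π(d/2)² = π(1.0050e-02 m)² = 3.173e-04 m²
R_2 = (1.71×10^-8)(3850)/(3.173e-04) = 0.2075 Ω
Seg 3: A = πr² = π(4.2800e-03 m)² = 5.755e-05 m²
R_3 = (2.75×10^-8)(3430)/(5.755e-05) = 1.639 Ω
R_total = R_1 + R_2 + R_3 = 2.34 Ω

2.34 Ω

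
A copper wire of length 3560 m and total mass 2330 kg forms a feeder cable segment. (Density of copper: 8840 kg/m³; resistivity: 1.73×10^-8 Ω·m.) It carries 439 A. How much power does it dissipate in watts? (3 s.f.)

A = m/(density·L) = 2330/(8840×3560) = 7.4038e-05 m²
R = ρL/A = (1.73×10^-8)(3560)/(7.4038e-05) = 0.8318 Ω
P = I²R = (439)² × 0.8318 = 1.60×10^5 W

1.60×10^5 W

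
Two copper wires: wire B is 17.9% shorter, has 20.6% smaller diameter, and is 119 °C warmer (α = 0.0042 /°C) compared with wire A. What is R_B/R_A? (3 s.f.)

1.95

R ∝ ρL/d² with ρ ∝ (1+αΔT), so R_B/R_A = (1 − 17.9/100) × (1 − 20.6/100)⁻² × (1 + 0.0042×119)
= 0.821 × 1.586 × 1.5 = 1.95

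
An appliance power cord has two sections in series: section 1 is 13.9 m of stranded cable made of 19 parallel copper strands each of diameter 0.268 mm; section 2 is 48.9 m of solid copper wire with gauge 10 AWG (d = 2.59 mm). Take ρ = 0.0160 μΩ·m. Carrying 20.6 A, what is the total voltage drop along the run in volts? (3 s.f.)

7.33 V

ρ = 0.0160 μΩ·m = 1.60×10^-8 Ω·m
Section 1: A_strand = π(1.3400e-04)² = 5.641e-08 m²; R₁ = ρL/(N·A_s) = (1.60×10^-8)(13.9)/(19×5.641e-08) = 0.2075 Ω
Section 2: A = π(2.59/2 mm)² = π(1.2950e-03 m)² = 5.269e-06 m²
R₂ = (1.60×10^-8)(48.9)/(5.269e-06) = 0.1485 Ω
R = R₁ + R₂ = 0.356 Ω
V = IR = 20.6 × 0.356 = 7.33 V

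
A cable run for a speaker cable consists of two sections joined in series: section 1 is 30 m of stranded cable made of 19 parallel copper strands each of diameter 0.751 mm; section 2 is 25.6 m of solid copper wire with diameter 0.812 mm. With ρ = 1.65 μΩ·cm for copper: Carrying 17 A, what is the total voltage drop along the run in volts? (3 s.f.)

ρ = 1.65 μΩ·cm = 1.65×10^-8 Ω·m
Section 1: A_strand = π(3.7550e-04)² = 4.430e-07 m²; R₁ = ρL/(N·A_s) = (1.65×10^-8)(30)/(19×4.430e-07) = 0.05881 Ω
Section 2: A = π(d/2)² = π(4.0600e-04 m)² = 5.178e-07 m²
R₂ = (1.65×10^-8)(25.6)/(5.178e-07) = 0.8157 Ω
R = R₁ + R₂ = 0.8745 Ω
V = IR = 17 × 0.8745 = 14.9 V

14.9 V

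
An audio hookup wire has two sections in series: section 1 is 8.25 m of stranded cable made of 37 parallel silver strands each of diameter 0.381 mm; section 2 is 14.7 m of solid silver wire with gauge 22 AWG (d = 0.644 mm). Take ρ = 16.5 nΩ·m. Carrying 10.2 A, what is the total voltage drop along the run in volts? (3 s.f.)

7.92 V

ρ = 16.5 nΩ·m = 1.65×10^-8 Ω·m
Section 1: A_strand = π(1.9050e-04)² = 1.140e-07 m²; R₁ = ρL/(N·A_s) = (1.65×10^-8)(8.25)/(37×1.140e-07) = 0.03227 Ω
Section 2: A = π(0.644/2 mm)² = π(3.2200e-04 m)² = 3.257e-07 m²
R₂ = (1.65×10^-8)(14.7)/(3.257e-07) = 0.7446 Ω
R = R₁ + R₂ = 0.7769 Ω
V = IR = 10.2 × 0.7769 = 7.92 V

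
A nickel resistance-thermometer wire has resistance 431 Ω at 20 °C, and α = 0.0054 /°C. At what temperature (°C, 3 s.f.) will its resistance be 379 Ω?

R = R₀(1 + α(T − T₀)) ⇒ T = T₀ + (R/R₀ − 1)/α
T = 20 + (379/431 − 1)/0.0054 = 20 + (-0.1206)/0.0054 = -2.34 °C

-2.34 °C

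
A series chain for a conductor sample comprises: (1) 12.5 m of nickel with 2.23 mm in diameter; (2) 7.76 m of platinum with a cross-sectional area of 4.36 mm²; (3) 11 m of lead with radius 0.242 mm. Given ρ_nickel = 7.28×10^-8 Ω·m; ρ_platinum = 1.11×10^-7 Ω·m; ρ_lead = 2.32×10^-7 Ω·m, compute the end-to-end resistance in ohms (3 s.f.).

Seg 1: A = π(d/2)² = π(1.1150e-03 m)² = 3.906e-06 m²
R_1 = (7.28×10^-8)(12.5)/(3.906e-06) = 0.233 Ω
Seg 2: A = 4.36 mm² = 4.360e-06 m²
R_2 = (1.11×10^-7)(7.76)/(4.360e-06) = 0.1976 Ω
Seg 3: A = πr² = π(2.4200e-04 m)² = 1.840e-07 m²
R_3 = (2.32×10^-7)(11)/(1.840e-07) = 13.87 Ω
R_total = R_1 + R_2 + R_3 = 14.3 Ω

14.3 Ω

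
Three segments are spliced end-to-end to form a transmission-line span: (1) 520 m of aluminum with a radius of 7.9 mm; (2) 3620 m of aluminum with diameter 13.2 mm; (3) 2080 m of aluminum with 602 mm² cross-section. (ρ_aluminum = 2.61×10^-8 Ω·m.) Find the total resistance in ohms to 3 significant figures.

0.850 Ω

Seg 1: A = πr² = π(7.9000e-03 m)² = 1.961e-04 m²
R_1 = (2.61×10^-8)(520)/(1.961e-04) = 0.06922 Ω
Seg 2: A = π(d/2)² = π(6.6000e-03 m)² = 1.368e-04 m²
R_2 = (2.61×10^-8)(3620)/(1.368e-04) = 0.6904 Ω
Seg 3: A = 602 mm² = 6.020e-04 m²
R_3 = (2.61×10^-8)(2080)/(6.020e-04) = 0.09018 Ω
R_total = R_1 + R_2 + R_3 = 0.850 Ω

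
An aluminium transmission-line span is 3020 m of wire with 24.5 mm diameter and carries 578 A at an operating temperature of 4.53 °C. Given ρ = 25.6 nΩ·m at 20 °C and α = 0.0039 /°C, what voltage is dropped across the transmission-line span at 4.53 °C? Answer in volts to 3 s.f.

ρ = 25.6 nΩ·m = 2.56×10^-8 Ω·m
A = π(d/2)² = π(1.2250e-02 m)² = 4.714e-04 m²
R₍20₎ = ρL/A = (2.56×10^-8)(3020)/(4.714e-04) = 0.164 Ω
R₍4.53₎ = R₍20₎(1 + αΔT) = 0.164 × (1 + 0.0039×-15.5) = 0.1541 Ω
V = IR = 578 × 0.1541 = 89.1 V

89.1 V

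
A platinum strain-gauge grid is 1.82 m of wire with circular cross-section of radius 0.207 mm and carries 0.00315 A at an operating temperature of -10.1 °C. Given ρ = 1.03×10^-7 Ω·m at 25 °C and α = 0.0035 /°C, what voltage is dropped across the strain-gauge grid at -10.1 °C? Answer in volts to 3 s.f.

0.00385 V

A = πr² = π(2.0700e-04 m)² = 1.346e-07 m²
R₍25₎ = ρL/A = (1.03×10^-7)(1.82)/(1.346e-07) = 1.393 Ω
R₍-10.1₎ = R₍25₎(1 + αΔT) = 1.393 × (1 + 0.0035×-35.1) = 1.221 Ω
V = IR = 0.00315 × 1.221 = 0.00385 V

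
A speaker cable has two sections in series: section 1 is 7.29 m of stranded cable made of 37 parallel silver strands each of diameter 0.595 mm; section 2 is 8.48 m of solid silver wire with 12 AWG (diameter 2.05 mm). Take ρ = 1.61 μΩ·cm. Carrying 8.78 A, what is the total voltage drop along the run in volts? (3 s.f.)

0.463 V

ρ = 1.61 μΩ·cm = 1.61×10^-8 Ω·m
Section 1: A_strand = π(2.9750e-04)² = 2.781e-07 m²; R₁ = ρL/(N·A_s) = (1.61×10^-8)(7.29)/(37×2.781e-07) = 0.01141 Ω
Section 2: A = π(2.05/2 mm)² = π(1.0250e-03 m)² = 3.301e-06 m²
R₂ = (1.61×10^-8)(8.48)/(3.301e-06) = 0.04136 Ω
R = R₁ + R₂ = 0.05277 Ω
V = IR = 8.78 × 0.05277 = 0.463 V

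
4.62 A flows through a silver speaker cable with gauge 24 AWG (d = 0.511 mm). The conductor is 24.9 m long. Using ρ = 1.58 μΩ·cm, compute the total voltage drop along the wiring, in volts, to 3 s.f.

8.86 V

ρ = 1.58 μΩ·cm = 1.58×10^-8 Ω·m
A = π(0.511/2 mm)² = π(2.5550e-04 m)² = 2.051e-07 m²
R = ρL/A = (1.58×10^-8)(24.9)/(2.051e-07) = 1.918 Ω
V = IR = 4.62 × 1.918 = 8.86 V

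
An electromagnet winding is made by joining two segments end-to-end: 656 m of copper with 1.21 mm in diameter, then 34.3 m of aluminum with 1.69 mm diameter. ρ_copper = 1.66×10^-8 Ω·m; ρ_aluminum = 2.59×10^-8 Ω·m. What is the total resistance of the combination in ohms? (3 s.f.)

9.87 Ω

Segment 1: A = π(d/2)² = π(6.0500e-04 m)² = 1.150e-06 m²
R₁ = ρL/A = (1.66×10^-8)(656)/(1.150e-06) = 9.47 Ω
Segment 2: A = π(d/2)² = π(8.4500e-04 m)² = 2.243e-06 m²
R₂ = (2.59×10^-8)(34.3)/(2.243e-06) = 0.396 Ω
R = R₁ + R₂ = 9.87 Ω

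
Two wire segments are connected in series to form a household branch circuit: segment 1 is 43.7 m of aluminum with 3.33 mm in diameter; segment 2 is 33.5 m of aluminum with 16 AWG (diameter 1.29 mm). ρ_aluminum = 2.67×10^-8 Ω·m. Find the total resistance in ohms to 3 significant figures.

Segment 1: A = π(d/2)² = π(1.6650e-03 m)² = 8.709e-06 m²
R₁ = ρL/A = (2.67×10^-8)(43.7)/(8.709e-06) = 0.134 Ω
Segment 2: A = π(1.29/2 mm)² = π(6.4500e-04 m)² = 1.307e-06 m²
R₂ = (2.67×10^-8)(33.5)/(1.307e-06) = 0.6844 Ω
R = R₁ + R₂ = 0.818 Ω

0.818 Ω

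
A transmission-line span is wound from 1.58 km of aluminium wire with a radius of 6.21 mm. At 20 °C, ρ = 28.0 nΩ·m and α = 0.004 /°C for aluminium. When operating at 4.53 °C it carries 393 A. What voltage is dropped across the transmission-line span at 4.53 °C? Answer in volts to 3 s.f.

ρ = 28.0 nΩ·m = 2.80×10^-8 Ω·m
A = πr² = π(6.2100e-03 m)² = 1.212e-04 m²
R₍20₎ = ρL/A = (2.80×10^-8)(1580)/(1.212e-04) = 0.3652 Ω
R₍4.53₎ = R₍20₎(1 + αΔT) = 0.3652 × (1 + 0.004×-15.5) = 0.3426 Ω
V = IR = 393 × 0.3426 = 135 V

135 V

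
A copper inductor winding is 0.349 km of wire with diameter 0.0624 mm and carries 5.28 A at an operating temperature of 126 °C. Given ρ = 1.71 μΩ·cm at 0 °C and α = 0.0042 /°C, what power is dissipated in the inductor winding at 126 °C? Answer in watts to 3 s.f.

ρ = 1.71 μΩ·cm = 1.71×10^-8 Ω·m
A = π(d/2)² = π(3.1200e-05 m)² = 3.058e-09 m²
R₍0₎ = ρL/A = (1.71×10^-8)(349)/(3.058e-09) = 1951 Ω
R₍126₎ = R₍0₎(1 + αΔT) = 1951 × (1 + 0.0042×126) = 2984 Ω
P = I²R = (5.28)² × 2984 = 83200 W

83200 W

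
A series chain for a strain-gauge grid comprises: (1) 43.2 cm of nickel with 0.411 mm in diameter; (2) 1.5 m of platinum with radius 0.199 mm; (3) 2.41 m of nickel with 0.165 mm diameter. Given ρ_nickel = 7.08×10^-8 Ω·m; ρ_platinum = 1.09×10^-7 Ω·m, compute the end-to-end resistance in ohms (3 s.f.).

Seg 1: A = π(d/2)² = π(2.0550e-04 m)² = 1.327e-07 m²
R_1 = (7.08×10^-8)(0.432)/(1.327e-07) = 0.2305 Ω
Seg 2: A = πr² = π(1.9900e-04 m)² = 1.244e-07 m²
R_2 = (1.09×10^-7)(1.5)/(1.244e-07) = 1.314 Ω
Seg 3: A = π(d/2)² = π(8.2500e-05 m)² = 2.138e-08 m²
R_3 = (7.08×10^-8)(2.41)/(2.138e-08) = 7.98 Ω
R_total = R_1 + R_2 + R_3 = 9.52 Ω

9.52 Ω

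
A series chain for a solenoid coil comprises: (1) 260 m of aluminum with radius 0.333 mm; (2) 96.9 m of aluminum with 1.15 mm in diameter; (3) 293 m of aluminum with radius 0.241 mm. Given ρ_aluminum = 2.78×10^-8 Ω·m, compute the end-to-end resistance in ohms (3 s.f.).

Seg 1: A = πr² = π(3.3300e-04 m)² = 3.484e-07 m²
R_1 = (2.78×10^-8)(260)/(3.484e-07) = 20.75 Ω
Seg 2: A = π(d/2)² = π(5.7500e-04 m)² = 1.039e-06 m²
R_2 = (2.78×10^-8)(96.9)/(1.039e-06) = 2.593 Ω
Seg 3: A = πr² = π(2.4100e-04 m)² = 1.825e-07 m²
R_3 = (2.78×10^-8)(293)/(1.825e-07) = 44.64 Ω
R_total = R_1 + R_2 + R_3 = 68.0 Ω

68.0 Ω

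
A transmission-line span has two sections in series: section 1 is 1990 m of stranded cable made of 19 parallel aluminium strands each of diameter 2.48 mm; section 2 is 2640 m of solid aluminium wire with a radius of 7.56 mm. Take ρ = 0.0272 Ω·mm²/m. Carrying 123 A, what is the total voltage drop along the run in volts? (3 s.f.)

ρ = 0.0272 Ω·mm²/m = 2.72×10^-8 Ω·m
Section 1: A_strand = π(1.2400e-03)² = 4.831e-06 m²; R₁ = ρL/(N·A_s) = (2.72×10^-8)(1990)/(19×4.831e-06) = 0.5898 Ω
Section 2: A = πr² = π(7.5600e-03 m)² = 1.796e-04 m²
R₂ = (2.72×10^-8)(2640)/(1.796e-04) = 0.3999 Ω
R = R₁ + R₂ = 0.9897 Ω
V = IR = 123 × 0.9897 = 122 V

122 V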